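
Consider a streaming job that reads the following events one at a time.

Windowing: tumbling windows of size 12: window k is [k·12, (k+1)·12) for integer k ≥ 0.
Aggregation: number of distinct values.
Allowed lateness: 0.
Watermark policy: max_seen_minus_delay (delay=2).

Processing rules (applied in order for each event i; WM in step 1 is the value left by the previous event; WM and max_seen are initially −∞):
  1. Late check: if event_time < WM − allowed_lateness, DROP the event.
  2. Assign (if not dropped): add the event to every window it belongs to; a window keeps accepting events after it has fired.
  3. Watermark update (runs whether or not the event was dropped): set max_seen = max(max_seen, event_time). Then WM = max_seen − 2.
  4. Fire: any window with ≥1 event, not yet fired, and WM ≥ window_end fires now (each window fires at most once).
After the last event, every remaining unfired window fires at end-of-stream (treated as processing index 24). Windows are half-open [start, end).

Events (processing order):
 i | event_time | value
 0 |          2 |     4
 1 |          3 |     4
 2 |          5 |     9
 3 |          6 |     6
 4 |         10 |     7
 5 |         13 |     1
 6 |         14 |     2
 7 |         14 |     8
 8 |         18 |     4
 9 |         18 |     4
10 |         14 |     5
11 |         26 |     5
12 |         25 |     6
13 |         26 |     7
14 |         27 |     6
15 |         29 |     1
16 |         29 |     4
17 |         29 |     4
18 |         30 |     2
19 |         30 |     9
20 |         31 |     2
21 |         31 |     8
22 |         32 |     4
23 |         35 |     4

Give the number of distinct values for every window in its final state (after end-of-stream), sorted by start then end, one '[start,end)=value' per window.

[0,12)=4 [12,24)=4 [24,36)=8

i=0 t=2 v=4: → [0,12); WM=0
i=1 t=3 v=4: → [0,12); WM=1
i=2 t=5 v=9: → [0,12); WM=3
i=3 t=6 v=6: → [0,12); WM=4
i=4 t=10 v=7: → [0,12); WM=8
i=5 t=13 v=1: → [12,24); WM=11
i=6 t=14 v=2: → [12,24); WM=12; [0,12) fires=4
i=7 t=14 v=8: → [12,24); WM=12
i=8 t=18 v=4: → [12,24); WM=16
i=9 t=18 v=4: → [12,24); WM=16
i=10 t=14 v=5: DROP (t<16-0); WM=16
i=11 t=26 v=5: → [24,36); WM=24; [12,24) fires=4
i=12 t=25 v=6: → [24,36); WM=24
i=13 t=26 v=7: → [24,36); WM=24
i=14 t=27 v=6: → [24,36); WM=25
i=15 t=29 v=1: → [24,36); WM=27
i=16 t=29 v=4: → [24,36); WM=27
i=17 t=29 v=4: → [24,36); WM=27
i=18 t=30 v=2: → [24,36); WM=28
i=19 t=30 v=9: → [24,36); WM=28
i=20 t=31 v=2: → [24,36); WM=29
i=21 t=31 v=8: → [24,36); WM=29
i=22 t=32 v=4: → [24,36); WM=30
i=23 t=35 v=4: → [24,36); WM=33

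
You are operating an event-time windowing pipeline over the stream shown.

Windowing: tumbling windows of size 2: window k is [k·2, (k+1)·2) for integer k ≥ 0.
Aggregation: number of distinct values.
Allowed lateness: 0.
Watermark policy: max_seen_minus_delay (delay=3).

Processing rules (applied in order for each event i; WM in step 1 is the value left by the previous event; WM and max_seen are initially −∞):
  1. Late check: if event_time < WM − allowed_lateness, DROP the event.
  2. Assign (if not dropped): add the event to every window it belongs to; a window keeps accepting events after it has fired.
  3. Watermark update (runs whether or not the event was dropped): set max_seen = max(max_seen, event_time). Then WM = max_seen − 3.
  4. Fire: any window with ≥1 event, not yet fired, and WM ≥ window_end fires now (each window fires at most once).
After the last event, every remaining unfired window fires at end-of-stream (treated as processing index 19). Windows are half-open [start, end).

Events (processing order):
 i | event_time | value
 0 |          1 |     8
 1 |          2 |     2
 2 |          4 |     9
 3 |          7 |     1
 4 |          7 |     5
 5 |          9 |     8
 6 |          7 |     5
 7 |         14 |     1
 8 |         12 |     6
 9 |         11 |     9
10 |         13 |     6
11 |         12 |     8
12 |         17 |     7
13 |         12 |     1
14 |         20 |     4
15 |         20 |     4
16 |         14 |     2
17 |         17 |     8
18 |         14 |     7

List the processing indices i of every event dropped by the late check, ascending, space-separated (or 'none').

i=0 t=1 v=8: → [0,2); WM=-2
i=1 t=2 v=2: → [2,4); WM=-1
i=2 t=4 v=9: → [4,6); WM=1
i=3 t=7 v=1: → [6,8); WM=4; [0,2) fires=1 [2,4) fires=1
i=4 t=7 v=5: → [6,8); WM=4
i=5 t=9 v=8: → [8,10); WM=6; [4,6) fires=1
i=6 t=7 v=5: → [6,8); WM=6
i=7 t=14 v=1: → [14,16); WM=11; [6,8) fires=2 [8,10) fires=1
i=8 t=12 v=6: → [12,14); WM=11
i=9 t=11 v=9: → [10,12); WM=11
i=10 t=13 v=6: → [12,14); WM=11
i=11 t=12 v=8: → [12,14); WM=11
i=12 t=17 v=7: → [16,18); WM=14; [10,12) fires=1 [12,14) fires=2
i=13 t=12 v=1: DROP (t<14-0); WM=14
i=14 t=20 v=4: → [20,22); WM=17; [14,16) fires=1
i=15 t=20 v=4: → [20,22); WM=17
i=16 t=14 v=2: DROP (t<17-0); WM=17
i=17 t=17 v=8: → [16,18); WM=17
i=18 t=14 v=7: DROP (t<17-0); WM=17

13 16 18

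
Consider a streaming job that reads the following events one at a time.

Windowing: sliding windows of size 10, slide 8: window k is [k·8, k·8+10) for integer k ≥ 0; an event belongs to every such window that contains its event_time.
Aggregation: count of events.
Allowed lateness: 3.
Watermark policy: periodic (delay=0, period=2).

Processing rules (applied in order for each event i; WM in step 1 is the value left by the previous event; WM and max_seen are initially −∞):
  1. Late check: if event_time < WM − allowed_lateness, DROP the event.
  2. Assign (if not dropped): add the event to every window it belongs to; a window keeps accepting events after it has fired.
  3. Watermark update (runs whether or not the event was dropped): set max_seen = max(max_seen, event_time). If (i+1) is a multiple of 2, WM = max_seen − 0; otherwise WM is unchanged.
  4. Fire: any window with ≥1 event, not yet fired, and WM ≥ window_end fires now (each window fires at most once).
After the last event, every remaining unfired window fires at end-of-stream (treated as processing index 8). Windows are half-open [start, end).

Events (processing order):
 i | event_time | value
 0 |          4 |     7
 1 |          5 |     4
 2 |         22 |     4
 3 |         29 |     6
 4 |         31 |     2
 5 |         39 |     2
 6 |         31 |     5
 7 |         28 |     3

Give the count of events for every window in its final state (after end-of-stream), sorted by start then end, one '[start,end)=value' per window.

i=0 t=4 v=7: → [0,10); WM=−∞
i=1 t=5 v=4: → [0,10); WM=5
i=2 t=22 v=4: → [16,26); WM=5
i=3 t=29 v=6: → [24,34); WM=29; [0,10) fires=2 [16,26) fires=1
i=4 t=31 v=2: → [24,34); WM=29
i=5 t=39 v=2: → [32,42); WM=39; [24,34) fires=2
i=6 t=31 v=5: DROP (t<39-3); WM=39
i=7 t=28 v=3: DROP (t<39-3); WM=39

[0,10)=2 [16,26)=1 [24,34)=2 [32,42)=1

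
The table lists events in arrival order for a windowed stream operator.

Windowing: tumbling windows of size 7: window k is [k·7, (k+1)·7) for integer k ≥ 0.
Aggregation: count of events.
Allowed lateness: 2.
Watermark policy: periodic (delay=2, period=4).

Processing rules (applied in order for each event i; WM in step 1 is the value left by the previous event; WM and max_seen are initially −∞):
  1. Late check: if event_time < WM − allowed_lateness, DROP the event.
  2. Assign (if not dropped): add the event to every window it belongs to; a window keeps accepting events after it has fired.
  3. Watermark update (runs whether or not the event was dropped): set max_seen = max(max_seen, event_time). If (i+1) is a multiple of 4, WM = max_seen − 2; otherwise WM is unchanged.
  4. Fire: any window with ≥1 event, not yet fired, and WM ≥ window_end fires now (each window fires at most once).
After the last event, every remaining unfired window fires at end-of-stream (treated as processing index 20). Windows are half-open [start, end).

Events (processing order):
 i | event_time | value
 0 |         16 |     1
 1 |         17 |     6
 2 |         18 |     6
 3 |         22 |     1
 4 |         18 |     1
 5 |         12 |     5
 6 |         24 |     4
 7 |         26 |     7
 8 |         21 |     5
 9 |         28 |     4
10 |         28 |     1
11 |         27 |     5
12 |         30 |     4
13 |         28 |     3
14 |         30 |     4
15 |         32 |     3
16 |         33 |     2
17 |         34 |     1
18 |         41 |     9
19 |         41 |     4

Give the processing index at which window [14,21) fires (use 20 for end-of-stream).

7

i=0 t=16 v=1: → [14,21); WM=−∞
i=1 t=17 v=6: → [14,21); WM=−∞
i=2 t=18 v=6: → [14,21); WM=−∞
i=3 t=22 v=1: → [21,28); WM=20
i=4 t=18 v=1: → [14,21); WM=20
i=5 t=12 v=5: DROP (t<20-2); WM=20
i=6 t=24 v=4: → [21,28); WM=20
i=7 t=26 v=7: → [21,28); WM=24; [14,21) fires=4
i=8 t=21 v=5: DROP (t<24-2); WM=24
i=9 t=28 v=4: → [28,35); WM=24
i=10 t=28 v=1: → [28,35); WM=24
i=11 t=27 v=5: → [21,28); WM=26
i=12 t=30 v=4: → [28,35); WM=26
i=13 t=28 v=3: → [28,35); WM=26
i=14 t=30 v=4: → [28,35); WM=26
i=15 t=32 v=3: → [28,35); WM=30; [21,28) fires=4
i=16 t=33 v=2: → [28,35); WM=30
i=17 t=34 v=1: → [28,35); WM=30
i=18 t=41 v=9: → [35,42); WM=30
i=19 t=41 v=4: → [35,42); WM=39; [28,35) fires=8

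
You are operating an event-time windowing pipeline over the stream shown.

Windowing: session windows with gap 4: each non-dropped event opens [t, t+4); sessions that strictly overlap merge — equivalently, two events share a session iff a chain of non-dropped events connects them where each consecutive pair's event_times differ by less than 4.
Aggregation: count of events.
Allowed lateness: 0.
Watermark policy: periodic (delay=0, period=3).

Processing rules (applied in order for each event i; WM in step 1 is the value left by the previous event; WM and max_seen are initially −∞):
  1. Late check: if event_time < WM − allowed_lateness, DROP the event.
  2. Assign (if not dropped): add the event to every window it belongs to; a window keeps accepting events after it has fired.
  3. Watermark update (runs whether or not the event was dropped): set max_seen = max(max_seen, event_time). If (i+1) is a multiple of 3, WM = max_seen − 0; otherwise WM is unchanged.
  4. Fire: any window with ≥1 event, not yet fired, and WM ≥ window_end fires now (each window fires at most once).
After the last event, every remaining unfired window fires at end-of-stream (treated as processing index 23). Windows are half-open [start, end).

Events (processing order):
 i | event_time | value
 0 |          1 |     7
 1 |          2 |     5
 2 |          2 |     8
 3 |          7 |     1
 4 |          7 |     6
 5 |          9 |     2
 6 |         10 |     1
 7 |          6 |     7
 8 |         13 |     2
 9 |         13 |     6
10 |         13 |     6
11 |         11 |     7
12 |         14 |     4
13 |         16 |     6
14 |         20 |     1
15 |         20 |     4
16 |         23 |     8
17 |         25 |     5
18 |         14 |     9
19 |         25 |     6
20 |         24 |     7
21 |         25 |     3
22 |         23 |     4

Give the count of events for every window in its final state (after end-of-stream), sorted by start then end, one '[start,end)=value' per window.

[1,6)=3 [7,20)=9 [20,29)=6

i=0 t=1 v=7: → [1,5); WM=−∞
i=1 t=2 v=5: → [1,6); WM=−∞
i=2 t=2 v=8: → [1,6); WM=2
i=3 t=7 v=1: → [7,11); WM=2
i=4 t=7 v=6: → [7,11); WM=2
i=5 t=9 v=2: → [7,13); WM=9
i=6 t=10 v=1: → [7,14); WM=9
i=7 t=6 v=7: DROP (t<9-0); WM=9
i=8 t=13 v=2: → [7,17); WM=13
i=9 t=13 v=6: → [7,17); WM=13
i=10 t=13 v=6: → [7,17); WM=13
i=11 t=11 v=7: DROP (t<13-0); WM=13
i=12 t=14 v=4: → [7,18); WM=13
i=13 t=16 v=6: → [7,20); WM=13
i=14 t=20 v=1: → [20,24); WM=20
i=15 t=20 v=4: → [20,24); WM=20
i=16 t=23 v=8: → [20,27); WM=20
i=17 t=25 v=5: → [20,29); WM=25
i=18 t=14 v=9: DROP (t<25-0); WM=25
i=19 t=25 v=6: → [20,29); WM=25
i=20 t=24 v=7: DROP (t<25-0); WM=25
i=21 t=25 v=3: → [20,29); WM=25
i=22 t=23 v=4: DROP (t<25-0); WM=25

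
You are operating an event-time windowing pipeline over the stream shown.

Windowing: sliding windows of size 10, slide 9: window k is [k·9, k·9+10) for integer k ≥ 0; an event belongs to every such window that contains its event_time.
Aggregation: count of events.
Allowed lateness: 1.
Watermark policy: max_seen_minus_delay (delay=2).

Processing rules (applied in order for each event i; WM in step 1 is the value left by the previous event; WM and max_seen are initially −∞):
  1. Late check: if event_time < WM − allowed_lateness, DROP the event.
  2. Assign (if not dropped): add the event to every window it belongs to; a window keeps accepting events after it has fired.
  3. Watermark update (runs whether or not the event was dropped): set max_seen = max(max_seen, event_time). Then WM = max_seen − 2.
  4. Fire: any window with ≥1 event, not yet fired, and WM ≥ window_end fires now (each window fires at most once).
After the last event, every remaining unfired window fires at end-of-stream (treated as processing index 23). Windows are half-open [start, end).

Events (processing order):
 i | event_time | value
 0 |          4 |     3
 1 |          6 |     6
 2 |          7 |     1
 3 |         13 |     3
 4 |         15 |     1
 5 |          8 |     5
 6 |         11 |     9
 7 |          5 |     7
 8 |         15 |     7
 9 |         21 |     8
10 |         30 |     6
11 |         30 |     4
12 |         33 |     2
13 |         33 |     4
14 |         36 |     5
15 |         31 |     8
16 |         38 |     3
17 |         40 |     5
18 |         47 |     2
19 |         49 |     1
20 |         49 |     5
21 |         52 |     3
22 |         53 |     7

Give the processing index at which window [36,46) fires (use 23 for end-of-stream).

19

i=0 t=4 v=3: → [0,10); WM=2
i=1 t=6 v=6: → [0,10); WM=4
i=2 t=7 v=1: → [0,10); WM=5
i=3 t=13 v=3: → [9,19); WM=11; [0,10) fires=3
i=4 t=15 v=1: → [9,19); WM=13
i=5 t=8 v=5: DROP (t<13-1); WM=13
i=6 t=11 v=9: DROP (t<13-1); WM=13
i=7 t=5 v=7: DROP (t<13-1); WM=13
i=8 t=15 v=7: → [9,19); WM=13
i=9 t=21 v=8: → [18,28); WM=19; [9,19) fires=3
i=10 t=30 v=6: → [27,37); WM=28; [18,28) fires=1
i=11 t=30 v=4: → [27,37); WM=28
i=12 t=33 v=2: → [27,37); WM=31
i=13 t=33 v=4: → [27,37); WM=31
i=14 t=36 v=5: → [36,46),[27,37); WM=34
i=15 t=31 v=8: DROP (t<34-1); WM=34
i=16 t=38 v=3: → [36,46); WM=36
i=17 t=40 v=5: → [36,46); WM=38; [27,37) fires=5
i=18 t=47 v=2: → [45,55); WM=45
i=19 t=49 v=1: → [45,55); WM=47; [36,46) fires=3
i=20 t=49 v=5: → [45,55); WM=47
i=21 t=52 v=3: → [45,55); WM=50
i=22 t=53 v=7: → [45,55); WM=51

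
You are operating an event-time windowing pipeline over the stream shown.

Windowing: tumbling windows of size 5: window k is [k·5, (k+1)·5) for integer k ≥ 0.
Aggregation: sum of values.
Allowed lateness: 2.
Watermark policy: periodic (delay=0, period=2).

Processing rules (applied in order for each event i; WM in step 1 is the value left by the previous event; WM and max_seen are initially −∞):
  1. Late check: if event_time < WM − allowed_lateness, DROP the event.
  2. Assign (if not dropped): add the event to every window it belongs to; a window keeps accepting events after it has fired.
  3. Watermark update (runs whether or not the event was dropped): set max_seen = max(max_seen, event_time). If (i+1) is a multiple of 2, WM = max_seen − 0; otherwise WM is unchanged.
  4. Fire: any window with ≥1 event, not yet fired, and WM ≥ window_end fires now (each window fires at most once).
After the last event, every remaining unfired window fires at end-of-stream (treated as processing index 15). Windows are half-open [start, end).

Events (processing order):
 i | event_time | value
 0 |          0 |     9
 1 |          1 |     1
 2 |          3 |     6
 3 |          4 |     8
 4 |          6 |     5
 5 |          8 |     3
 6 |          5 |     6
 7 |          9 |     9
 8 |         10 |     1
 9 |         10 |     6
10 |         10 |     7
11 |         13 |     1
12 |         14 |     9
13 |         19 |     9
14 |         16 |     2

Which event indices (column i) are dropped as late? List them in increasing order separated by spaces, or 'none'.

6 14

i=0 t=0 v=9: → [0,5); WM=−∞
i=1 t=1 v=1: → [0,5); WM=1
i=2 t=3 v=6: → [0,5); WM=1
i=3 t=4 v=8: → [0,5); WM=4
i=4 t=6 v=5: → [5,10); WM=4
i=5 t=8 v=3: → [5,10); WM=8; [0,5) fires=24
i=6 t=5 v=6: DROP (t<8-2); WM=8
i=7 t=9 v=9: → [5,10); WM=9
i=8 t=10 v=1: → [10,15); WM=9
i=9 t=10 v=6: → [10,15); WM=10; [5,10) fires=17
i=10 t=10 v=7: → [10,15); WM=10
i=11 t=13 v=1: → [10,15); WM=13
i=12 t=14 v=9: → [10,15); WM=13
i=13 t=19 v=9: → [15,20); WM=19; [10,15) fires=24
i=14 t=16 v=2: DROP (t<19-2); WM=19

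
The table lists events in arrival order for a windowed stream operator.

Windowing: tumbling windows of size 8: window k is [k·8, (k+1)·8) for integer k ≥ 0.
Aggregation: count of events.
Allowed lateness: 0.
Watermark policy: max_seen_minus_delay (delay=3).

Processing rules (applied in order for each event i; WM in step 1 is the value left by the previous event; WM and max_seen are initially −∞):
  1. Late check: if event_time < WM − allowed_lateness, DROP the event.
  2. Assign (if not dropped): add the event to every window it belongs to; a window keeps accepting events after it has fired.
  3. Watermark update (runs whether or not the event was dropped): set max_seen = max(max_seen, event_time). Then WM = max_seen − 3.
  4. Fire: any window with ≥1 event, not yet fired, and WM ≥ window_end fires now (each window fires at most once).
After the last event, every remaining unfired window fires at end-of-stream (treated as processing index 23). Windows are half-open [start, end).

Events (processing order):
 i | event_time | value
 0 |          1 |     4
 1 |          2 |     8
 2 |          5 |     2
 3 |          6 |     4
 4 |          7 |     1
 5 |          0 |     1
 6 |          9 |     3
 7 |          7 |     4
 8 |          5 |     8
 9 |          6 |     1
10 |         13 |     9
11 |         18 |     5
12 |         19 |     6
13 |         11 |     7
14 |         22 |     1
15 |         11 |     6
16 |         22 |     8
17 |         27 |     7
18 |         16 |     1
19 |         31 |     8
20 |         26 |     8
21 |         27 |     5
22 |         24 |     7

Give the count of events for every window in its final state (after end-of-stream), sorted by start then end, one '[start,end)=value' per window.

i=0 t=1 v=4: → [0,8); WM=-2
i=1 t=2 v=8: → [0,8); WM=-1
i=2 t=5 v=2: → [0,8); WM=2
i=3 t=6 v=4: → [0,8); WM=3
i=4 t=7 v=1: → [0,8); WM=4
i=5 t=0 v=1: DROP (t<4-0); WM=4
i=6 t=9 v=3: → [8,16); WM=6
i=7 t=7 v=4: → [0,8); WM=6
i=8 t=5 v=8: DROP (t<6-0); WM=6
i=9 t=6 v=1: → [0,8); WM=6
i=10 t=13 v=9: → [8,16); WM=10; [0,8) fires=7
i=11 t=18 v=5: → [16,24); WM=15
i=12 t=19 v=6: → [16,24); WM=16; [8,16) fires=2
i=13 t=11 v=7: DROP (t<16-0); WM=16
i=14 t=22 v=1: → [16,24); WM=19
i=15 t=11 v=6: DROP (t<19-0); WM=19
i=16 t=22 v=8: → [16,24); WM=19
i=17 t=27 v=7: → [24,32); WM=24; [16,24) fires=4
i=18 t=16 v=1: DROP (t<24-0); WM=24
i=19 t=31 v=8: → [24,32); WM=28
i=20 t=26 v=8: DROP (t<28-0); WM=28
i=21 t=27 v=5: DROP (t<28-0); WM=28
i=22 t=24 v=7: DROP (t<28-0); WM=28

[0,8)=7 [8,16)=2 [16,24)=4 [24,32)=2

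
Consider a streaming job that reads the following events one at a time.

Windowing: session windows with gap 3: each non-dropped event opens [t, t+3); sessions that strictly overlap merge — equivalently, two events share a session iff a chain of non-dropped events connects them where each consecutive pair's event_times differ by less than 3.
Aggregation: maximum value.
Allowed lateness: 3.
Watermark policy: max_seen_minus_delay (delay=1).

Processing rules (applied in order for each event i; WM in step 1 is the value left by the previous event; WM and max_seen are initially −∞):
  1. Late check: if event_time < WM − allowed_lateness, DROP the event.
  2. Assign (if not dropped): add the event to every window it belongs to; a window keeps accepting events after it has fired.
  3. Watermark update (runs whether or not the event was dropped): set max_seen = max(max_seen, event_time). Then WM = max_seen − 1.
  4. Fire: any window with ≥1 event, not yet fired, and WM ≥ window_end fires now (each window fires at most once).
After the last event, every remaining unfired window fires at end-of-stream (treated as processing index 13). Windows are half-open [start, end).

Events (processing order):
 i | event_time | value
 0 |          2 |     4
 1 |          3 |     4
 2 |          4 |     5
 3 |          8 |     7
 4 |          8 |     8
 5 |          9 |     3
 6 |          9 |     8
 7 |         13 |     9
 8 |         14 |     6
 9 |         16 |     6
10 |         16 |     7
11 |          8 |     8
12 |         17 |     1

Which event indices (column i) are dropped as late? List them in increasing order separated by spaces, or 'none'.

i=0 t=2 v=4: → [2,5); WM=1
i=1 t=3 v=4: → [2,6); WM=2
i=2 t=4 v=5: → [2,7); WM=3
i=3 t=8 v=7: → [8,11); WM=7
i=4 t=8 v=8: → [8,11); WM=7
i=5 t=9 v=3: → [8,12); WM=8
i=6 t=9 v=8: → [8,12); WM=8
i=7 t=13 v=9: → [13,16); WM=12
i=8 t=14 v=6: → [13,17); WM=13
i=9 t=16 v=6: → [13,19); WM=15
i=10 t=16 v=7: → [13,19); WM=15
i=11 t=8 v=8: DROP (t<15-3); WM=15
i=12 t=17 v=1: → [13,20); WM=16

11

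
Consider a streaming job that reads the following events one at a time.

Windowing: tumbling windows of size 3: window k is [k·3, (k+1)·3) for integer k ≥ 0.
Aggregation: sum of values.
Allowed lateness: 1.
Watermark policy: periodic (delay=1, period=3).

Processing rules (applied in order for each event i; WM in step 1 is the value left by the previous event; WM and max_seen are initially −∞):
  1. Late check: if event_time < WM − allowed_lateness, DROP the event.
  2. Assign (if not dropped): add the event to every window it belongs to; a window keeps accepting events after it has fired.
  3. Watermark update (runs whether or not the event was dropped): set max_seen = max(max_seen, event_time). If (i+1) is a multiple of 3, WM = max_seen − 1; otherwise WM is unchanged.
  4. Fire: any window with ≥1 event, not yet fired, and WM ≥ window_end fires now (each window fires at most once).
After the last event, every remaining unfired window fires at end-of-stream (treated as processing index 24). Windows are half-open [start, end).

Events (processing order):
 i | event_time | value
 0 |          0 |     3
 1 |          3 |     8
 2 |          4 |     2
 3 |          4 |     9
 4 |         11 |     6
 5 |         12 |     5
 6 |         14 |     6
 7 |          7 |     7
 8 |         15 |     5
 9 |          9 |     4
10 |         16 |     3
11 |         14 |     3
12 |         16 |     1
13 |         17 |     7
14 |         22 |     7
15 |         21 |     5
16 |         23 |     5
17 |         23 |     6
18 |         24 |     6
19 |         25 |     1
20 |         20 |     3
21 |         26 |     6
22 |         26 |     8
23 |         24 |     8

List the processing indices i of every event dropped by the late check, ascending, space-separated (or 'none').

i=0 t=0 v=3: → [0,3); WM=−∞
i=1 t=3 v=8: → [3,6); WM=−∞
i=2 t=4 v=2: → [3,6); WM=3; [0,3) fires=3
i=3 t=4 v=9: → [3,6); WM=3
i=4 t=11 v=6: → [9,12); WM=3
i=5 t=12 v=5: → [12,15); WM=11; [3,6) fires=19
i=6 t=14 v=6: → [12,15); WM=11
i=7 t=7 v=7: DROP (t<11-1); WM=11
i=8 t=15 v=5: → [15,18); WM=14; [9,12) fires=6
i=9 t=9 v=4: DROP (t<14-1); WM=14
i=10 t=16 v=3: → [15,18); WM=14
i=11 t=14 v=3: → [12,15); WM=15; [12,15) fires=14
i=12 t=16 v=1: → [15,18); WM=15
i=13 t=17 v=7: → [15,18); WM=15
i=14 t=22 v=7: → [21,24); WM=21; [15,18) fires=16
i=15 t=21 v=5: → [21,24); WM=21
i=16 t=23 v=5: → [21,24); WM=21
i=17 t=23 v=6: → [21,24); WM=22
i=18 t=24 v=6: → [24,27); WM=22
i=19 t=25 v=1: → [24,27); WM=22
i=20 t=20 v=3: DROP (t<22-1); WM=24; [21,24) fires=23
i=21 t=26 v=6: → [24,27); WM=24
i=22 t=26 v=8: → [24,27); WM=24
i=23 t=24 v=8: → [24,27); WM=25

7 9 20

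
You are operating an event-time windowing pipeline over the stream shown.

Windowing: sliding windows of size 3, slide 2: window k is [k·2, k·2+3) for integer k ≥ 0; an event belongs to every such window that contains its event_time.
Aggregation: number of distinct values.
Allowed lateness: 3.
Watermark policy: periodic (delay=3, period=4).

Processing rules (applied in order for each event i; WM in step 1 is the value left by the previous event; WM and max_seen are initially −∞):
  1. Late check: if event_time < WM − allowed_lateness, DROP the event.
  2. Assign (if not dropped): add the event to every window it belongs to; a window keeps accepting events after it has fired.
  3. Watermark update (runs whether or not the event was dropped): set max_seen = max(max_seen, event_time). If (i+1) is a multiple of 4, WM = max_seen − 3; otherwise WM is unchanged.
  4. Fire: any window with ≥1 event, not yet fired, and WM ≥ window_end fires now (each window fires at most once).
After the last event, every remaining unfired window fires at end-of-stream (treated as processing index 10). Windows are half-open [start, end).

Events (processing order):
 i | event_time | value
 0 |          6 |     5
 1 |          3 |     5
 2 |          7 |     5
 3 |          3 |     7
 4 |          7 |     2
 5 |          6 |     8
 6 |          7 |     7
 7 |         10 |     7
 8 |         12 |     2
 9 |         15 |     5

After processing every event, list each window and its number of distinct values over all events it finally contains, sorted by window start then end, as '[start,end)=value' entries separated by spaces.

i=0 t=6 v=5: → [6,9),[4,7); WM=−∞
i=1 t=3 v=5: → [2,5); WM=−∞
i=2 t=7 v=5: → [6,9); WM=−∞
i=3 t=3 v=7: → [2,5); WM=4
i=4 t=7 v=2: → [6,9); WM=4
i=5 t=6 v=8: → [6,9),[4,7); WM=4
i=6 t=7 v=7: → [6,9); WM=4
i=7 t=10 v=7: → [10,13),[8,11); WM=7; [2,5) fires=2 [4,7) fires=2
i=8 t=12 v=2: → [12,15),[10,13); WM=7
i=9 t=15 v=5: → [14,17); WM=7

[2,5)=2 [4,7)=2 [6,9)=4 [8,11)=1 [10,13)=2 [12,15)=1 [14,17)=1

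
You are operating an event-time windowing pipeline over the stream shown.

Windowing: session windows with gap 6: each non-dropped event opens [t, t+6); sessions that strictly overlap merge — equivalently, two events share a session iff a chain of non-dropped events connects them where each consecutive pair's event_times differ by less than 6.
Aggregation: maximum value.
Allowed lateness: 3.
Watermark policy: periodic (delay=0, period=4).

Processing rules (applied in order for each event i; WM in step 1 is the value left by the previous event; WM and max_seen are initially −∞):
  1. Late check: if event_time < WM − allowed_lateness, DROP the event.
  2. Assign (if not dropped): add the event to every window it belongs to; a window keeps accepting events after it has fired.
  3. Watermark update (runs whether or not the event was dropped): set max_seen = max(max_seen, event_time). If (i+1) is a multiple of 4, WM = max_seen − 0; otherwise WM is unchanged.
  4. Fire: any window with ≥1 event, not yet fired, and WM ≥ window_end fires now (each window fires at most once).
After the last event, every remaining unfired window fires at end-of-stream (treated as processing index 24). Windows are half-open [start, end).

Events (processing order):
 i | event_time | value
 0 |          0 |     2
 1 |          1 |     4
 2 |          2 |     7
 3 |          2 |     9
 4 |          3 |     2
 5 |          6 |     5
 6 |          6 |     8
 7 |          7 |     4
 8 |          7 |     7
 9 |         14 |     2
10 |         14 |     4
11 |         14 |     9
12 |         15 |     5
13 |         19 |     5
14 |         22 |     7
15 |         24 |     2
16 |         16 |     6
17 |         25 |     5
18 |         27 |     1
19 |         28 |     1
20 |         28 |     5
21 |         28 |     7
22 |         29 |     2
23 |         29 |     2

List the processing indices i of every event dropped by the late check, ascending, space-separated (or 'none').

16

i=0 t=0 v=2: → [0,6); WM=−∞
i=1 t=1 v=4: → [0,7); WM=−∞
i=2 t=2 v=7: → [0,8); WM=−∞
i=3 t=2 v=9: → [0,8); WM=2
i=4 t=3 v=2: → [0,9); WM=2
i=5 t=6 v=5: → [0,12); WM=2
i=6 t=6 v=8: → [0,12); WM=2
i=7 t=7 v=4: → [0,13); WM=7
i=8 t=7 v=7: → [0,13); WM=7
i=9 t=14 v=2: → [14,20); WM=7
i=10 t=14 v=4: → [14,20); WM=7
i=11 t=14 v=9: → [14,20); WM=14
i=12 t=15 v=5: → [14,21); WM=14
i=13 t=19 v=5: → [14,25); WM=14
i=14 t=22 v=7: → [14,28); WM=14
i=15 t=24 v=2: → [14,30); WM=24
i=16 t=16 v=6: DROP (t<24-3); WM=24
i=17 t=25 v=5: → [14,31); WM=24
i=18 t=27 v=1: → [14,33); WM=24
i=19 t=28 v=1: → [14,34); WM=28
i=20 t=28 v=5: → [14,34); WM=28
i=21 t=28 v=7: → [14,34); WM=28
i=22 t=29 v=2: → [14,35); WM=28
i=23 t=29 v=2: → [14,35); WM=29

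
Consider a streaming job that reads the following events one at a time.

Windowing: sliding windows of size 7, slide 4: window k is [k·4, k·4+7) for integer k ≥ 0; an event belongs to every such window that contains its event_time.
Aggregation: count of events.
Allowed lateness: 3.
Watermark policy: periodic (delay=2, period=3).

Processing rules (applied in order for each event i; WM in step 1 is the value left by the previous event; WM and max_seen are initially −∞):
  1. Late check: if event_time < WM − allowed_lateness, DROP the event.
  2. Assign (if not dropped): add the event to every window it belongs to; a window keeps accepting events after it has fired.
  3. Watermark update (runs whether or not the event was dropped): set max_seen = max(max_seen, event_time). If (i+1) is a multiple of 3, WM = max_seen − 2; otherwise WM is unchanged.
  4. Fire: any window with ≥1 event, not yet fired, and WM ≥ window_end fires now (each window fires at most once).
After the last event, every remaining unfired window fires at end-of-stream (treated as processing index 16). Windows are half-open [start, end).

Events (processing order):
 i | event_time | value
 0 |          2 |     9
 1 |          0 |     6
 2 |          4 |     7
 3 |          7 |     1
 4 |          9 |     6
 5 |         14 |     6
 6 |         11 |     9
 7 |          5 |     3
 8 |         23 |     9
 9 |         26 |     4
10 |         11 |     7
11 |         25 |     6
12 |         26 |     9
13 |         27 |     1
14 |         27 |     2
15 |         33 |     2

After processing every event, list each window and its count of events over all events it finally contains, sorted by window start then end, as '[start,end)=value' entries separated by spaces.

i=0 t=2 v=9: → [0,7); WM=−∞
i=1 t=0 v=6: → [0,7); WM=−∞
i=2 t=4 v=7: → [4,11),[0,7); WM=2
i=3 t=7 v=1: → [4,11); WM=2
i=4 t=9 v=6: → [8,15),[4,11); WM=2
i=5 t=14 v=6: → [12,19),[8,15); WM=12; [0,7) fires=3 [4,11) fires=3
i=6 t=11 v=9: → [8,15); WM=12
i=7 t=5 v=3: DROP (t<12-3); WM=12
i=8 t=23 v=9: → [20,27); WM=21; [8,15) fires=3 [12,19) fires=1
i=9 t=26 v=4: → [24,31),[20,27); WM=21
i=10 t=11 v=7: DROP (t<21-3); WM=21
i=11 t=25 v=6: → [24,31),[20,27); WM=24
i=12 t=26 v=9: → [24,31),[20,27); WM=24
i=13 t=27 v=1: → [24,31); WM=24
i=14 t=27 v=2: → [24,31); WM=25
i=15 t=33 v=2: → [32,39),[28,35); WM=25

[0,7)=3 [4,11)=3 [8,15)=3 [12,19)=1 [20,27)=4 [24,31)=5 [28,35)=1 [32,39)=1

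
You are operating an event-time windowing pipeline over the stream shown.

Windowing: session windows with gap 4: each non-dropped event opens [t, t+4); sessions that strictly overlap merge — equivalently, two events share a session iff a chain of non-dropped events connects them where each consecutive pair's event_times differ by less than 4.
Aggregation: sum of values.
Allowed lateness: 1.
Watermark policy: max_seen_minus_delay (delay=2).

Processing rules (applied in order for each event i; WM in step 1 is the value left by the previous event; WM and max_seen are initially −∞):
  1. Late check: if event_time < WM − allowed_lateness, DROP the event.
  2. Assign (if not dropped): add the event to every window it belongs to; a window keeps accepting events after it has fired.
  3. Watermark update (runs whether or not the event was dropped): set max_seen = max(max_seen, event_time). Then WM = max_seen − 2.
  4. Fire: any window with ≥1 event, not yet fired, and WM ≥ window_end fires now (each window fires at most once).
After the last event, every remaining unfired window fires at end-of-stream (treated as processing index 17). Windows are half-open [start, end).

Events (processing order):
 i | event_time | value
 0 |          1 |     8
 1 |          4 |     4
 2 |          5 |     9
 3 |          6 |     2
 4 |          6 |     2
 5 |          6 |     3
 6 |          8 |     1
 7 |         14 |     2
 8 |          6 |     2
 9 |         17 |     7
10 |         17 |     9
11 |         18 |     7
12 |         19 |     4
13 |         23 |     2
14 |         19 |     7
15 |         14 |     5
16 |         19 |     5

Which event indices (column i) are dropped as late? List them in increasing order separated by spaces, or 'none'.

8 14 15 16

i=0 t=1 v=8: → [1,5); WM=-1
i=1 t=4 v=4: → [1,8); WM=2
i=2 t=5 v=9: → [1,9); WM=3
i=3 t=6 v=2: → [1,10); WM=4
i=4 t=6 v=2: → [1,10); WM=4
i=5 t=6 v=3: → [1,10); WM=4
i=6 t=8 v=1: → [1,12); WM=6
i=7 t=14 v=2: → [14,18); WM=12
i=8 t=6 v=2: DROP (t<12-1); WM=12
i=9 t=17 v=7: → [14,21); WM=15
i=10 t=17 v=9: → [14,21); WM=15
i=11 t=18 v=7: → [14,22); WM=16
i=12 t=19 v=4: → [14,23); WM=17
i=13 t=23 v=2: → [23,27); WM=21
i=14 t=19 v=7: DROP (t<21-1); WM=21
i=15 t=14 v=5: DROP (t<21-1); WM=21
i=16 t=19 v=5: DROP (t<21-1); WM=21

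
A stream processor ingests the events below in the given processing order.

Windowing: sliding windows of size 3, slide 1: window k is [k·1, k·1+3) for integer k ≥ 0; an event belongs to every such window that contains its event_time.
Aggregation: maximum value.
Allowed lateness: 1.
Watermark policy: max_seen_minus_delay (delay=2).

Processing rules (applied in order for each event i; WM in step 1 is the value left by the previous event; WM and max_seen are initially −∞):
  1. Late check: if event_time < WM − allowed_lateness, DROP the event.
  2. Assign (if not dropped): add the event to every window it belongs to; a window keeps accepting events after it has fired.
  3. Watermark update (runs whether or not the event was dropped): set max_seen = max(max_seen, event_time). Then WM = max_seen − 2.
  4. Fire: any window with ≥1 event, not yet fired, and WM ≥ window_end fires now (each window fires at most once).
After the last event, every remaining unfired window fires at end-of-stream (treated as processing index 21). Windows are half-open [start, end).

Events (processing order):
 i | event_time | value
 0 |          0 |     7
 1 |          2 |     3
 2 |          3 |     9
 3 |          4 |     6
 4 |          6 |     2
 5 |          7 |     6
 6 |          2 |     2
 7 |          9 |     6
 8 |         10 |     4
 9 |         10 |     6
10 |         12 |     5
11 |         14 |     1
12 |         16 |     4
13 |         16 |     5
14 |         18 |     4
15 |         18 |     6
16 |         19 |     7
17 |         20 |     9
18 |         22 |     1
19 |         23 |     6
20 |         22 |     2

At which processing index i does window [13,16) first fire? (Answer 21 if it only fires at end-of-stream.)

14

i=0 t=0 v=7: → [0,3); WM=-2
i=1 t=2 v=3: → [2,5),[1,4),[0,3); WM=0
i=2 t=3 v=9: → [3,6),[2,5),[1,4); WM=1
i=3 t=4 v=6: → [4,7),[3,6),[2,5); WM=2
i=4 t=6 v=2: → [6,9),[5,8),[4,7); WM=4; [0,3) fires=7 [1,4) fires=9
i=5 t=7 v=6: → [7,10),[6,9),[5,8); WM=5; [2,5) fires=9
i=6 t=2 v=2: DROP (t<5-1); WM=5
i=7 t=9 v=6: → [9,12),[8,11),[7,10); WM=7; [3,6) fires=9 [4,7) fires=6
i=8 t=10 v=4: → [10,13),[9,12),[8,11); WM=8; [5,8) fires=6
i=9 t=10 v=6: → [10,13),[9,12),[8,11); WM=8
i=10 t=12 v=5: → [12,15),[11,14),[10,13); WM=10; [6,9) fires=6 [7,10) fires=6
i=11 t=14 v=1: → [14,17),[13,16),[12,15); WM=12; [8,11) fires=6 [9,12) fires=6
i=12 t=16 v=4: → [16,19),[15,18),[14,17); WM=14; [10,13) fires=6 [11,14) fires=5
i=13 t=16 v=5: → [16,19),[15,18),[14,17); WM=14
i=14 t=18 v=4: → [18,21),[17,20),[16,19); WM=16; [12,15) fires=5 [13,16) fires=1
i=15 t=18 v=6: → [18,21),[17,20),[16,19); WM=16
i=16 t=19 v=7: → [19,22),[18,21),[17,20); WM=17; [14,17) fires=5
i=17 t=20 v=9: → [20,23),[19,22),[18,21); WM=18; [15,18) fires=5
i=18 t=22 v=1: → [22,25),[21,24),[20,23); WM=20; [16,19) fires=6 [17,20) fires=7
i=19 t=23 v=6: → [23,26),[22,25),[21,24); WM=21; [18,21) fires=9
i=20 t=22 v=2: → [22,25),[21,24),[20,23); WM=21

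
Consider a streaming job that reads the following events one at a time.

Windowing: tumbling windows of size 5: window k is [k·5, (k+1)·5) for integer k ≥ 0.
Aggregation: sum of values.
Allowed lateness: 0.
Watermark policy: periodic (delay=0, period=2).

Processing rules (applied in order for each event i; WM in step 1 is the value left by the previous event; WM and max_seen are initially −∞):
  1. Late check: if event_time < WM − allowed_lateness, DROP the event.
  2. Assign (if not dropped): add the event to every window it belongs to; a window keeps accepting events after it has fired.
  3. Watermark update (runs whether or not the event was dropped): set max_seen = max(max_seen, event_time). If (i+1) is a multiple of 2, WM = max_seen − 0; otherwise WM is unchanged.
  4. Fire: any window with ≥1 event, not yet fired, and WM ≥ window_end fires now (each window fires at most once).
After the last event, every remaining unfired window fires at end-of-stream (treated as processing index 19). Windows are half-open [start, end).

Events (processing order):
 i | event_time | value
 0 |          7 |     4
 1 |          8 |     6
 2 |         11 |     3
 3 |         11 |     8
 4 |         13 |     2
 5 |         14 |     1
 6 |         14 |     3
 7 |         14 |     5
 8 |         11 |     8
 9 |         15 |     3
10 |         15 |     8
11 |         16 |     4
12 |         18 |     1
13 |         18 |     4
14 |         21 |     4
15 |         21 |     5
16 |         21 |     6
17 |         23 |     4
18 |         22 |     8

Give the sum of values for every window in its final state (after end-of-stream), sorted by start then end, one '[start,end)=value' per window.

i=0 t=7 v=4: → [5,10); WM=−∞
i=1 t=8 v=6: → [5,10); WM=8
i=2 t=11 v=3: → [10,15); WM=8
i=3 t=11 v=8: → [10,15); WM=11; [5,10) fires=10
i=4 t=13 v=2: → [10,15); WM=11
i=5 t=14 v=1: → [10,15); WM=14
i=6 t=14 v=3: → [10,15); WM=14
i=7 t=14 v=5: → [10,15); WM=14
i=8 t=11 v=8: DROP (t<14-0); WM=14
i=9 t=15 v=3: → [15,20); WM=15; [10,15) fires=22
i=10 t=15 v=8: → [15,20); WM=15
i=11 t=16 v=4: → [15,20); WM=16
i=12 t=18 v=1: → [15,20); WM=16
i=13 t=18 v=4: → [15,20); WM=18
i=14 t=21 v=4: → [20,25); WM=18
i=15 t=21 v=5: → [20,25); WM=21; [15,20) fires=20
i=16 t=21 v=6: → [20,25); WM=21
i=17 t=23 v=4: → [20,25); WM=23
i=18 t=22 v=8: DROP (t<23-0); WM=23

[5,10)=10 [10,15)=22 [15,20)=20 [20,25)=19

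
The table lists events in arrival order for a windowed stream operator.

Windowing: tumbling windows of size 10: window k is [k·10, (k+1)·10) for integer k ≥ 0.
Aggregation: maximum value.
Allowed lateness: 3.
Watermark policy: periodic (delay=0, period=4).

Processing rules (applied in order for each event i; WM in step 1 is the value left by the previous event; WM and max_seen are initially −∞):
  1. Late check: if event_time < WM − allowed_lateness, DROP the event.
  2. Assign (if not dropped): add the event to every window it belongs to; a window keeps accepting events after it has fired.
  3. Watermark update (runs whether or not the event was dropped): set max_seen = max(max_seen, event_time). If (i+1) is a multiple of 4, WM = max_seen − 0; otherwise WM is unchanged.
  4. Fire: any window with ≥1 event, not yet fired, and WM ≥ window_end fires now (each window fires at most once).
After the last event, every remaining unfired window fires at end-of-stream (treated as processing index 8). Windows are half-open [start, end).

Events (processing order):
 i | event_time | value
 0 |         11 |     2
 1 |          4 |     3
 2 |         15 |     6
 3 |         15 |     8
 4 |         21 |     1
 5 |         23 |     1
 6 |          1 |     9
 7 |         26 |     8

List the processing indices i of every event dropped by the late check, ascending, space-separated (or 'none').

i=0 t=11 v=2: → [10,20); WM=−∞
i=1 t=4 v=3: → [0,10); WM=−∞
i=2 t=15 v=6: → [10,20); WM=−∞
i=3 t=15 v=8: → [10,20); WM=15; [0,10) fires=3
i=4 t=21 v=1: → [20,30); WM=15
i=5 t=23 v=1: → [20,30); WM=15
i=6 t=1 v=9: DROP (t<15-3); WM=15
i=7 t=26 v=8: → [20,30); WM=26; [10,20) fires=8

6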